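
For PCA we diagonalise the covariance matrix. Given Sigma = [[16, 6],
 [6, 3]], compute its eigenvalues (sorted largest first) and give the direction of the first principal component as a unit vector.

Step 1 — characteristic polynomial of 2×2 Sigma:
  det(Sigma - λI) = λ² - trace · λ + det = 0.
  trace = 16 + 3 = 19, det = 16·3 - (6)² = 12.
Step 2 — discriminant:
  Δ = trace² - 4·det = 361 - 48 = 313.
Step 3 — eigenvalues:
  λ = (trace ± √Δ)/2 = (19 ± 17.6918)/2,
  λ_1 = 18.3459,  λ_2 = 0.6541.

Step 4 — unit eigenvector for λ_1: solve (Sigma - λ_1 I)v = 0. First row:
  (16 - 18.3459)·v_x + (6)·v_y = 0, i.e. (-2.3459)·v_x + (6)·v_y = 0,
  so v ∝ (b, λ_1 - a) = (6, 2.3459) = u.
  ||u|| = √((6)² + (2.3459)²) = √(41.5033) ≈ 6.4423,
  v_1 = u/||u|| ≈ (0.9313, 0.3641) (||v_1|| = 1).

λ_1 = 18.3459,  λ_2 = 0.6541;  v_1 ≈ (0.9313, 0.3641)


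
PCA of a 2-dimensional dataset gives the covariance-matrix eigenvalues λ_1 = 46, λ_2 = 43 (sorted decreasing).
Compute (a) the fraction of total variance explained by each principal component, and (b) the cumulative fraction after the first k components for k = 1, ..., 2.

Step 1 — total variance = trace(Sigma) = Σ λ_i = 46 + 43 = 89.

Step 2 — fraction explained by component i = λ_i / Σ λ:
  PC1: 46/89 = 0.5169
  PC2: 43/89 = 0.4831

Step 3 — cumulative fraction after k components = (λ_1 + ... + λ_k) / Σ λ:
  k = 1: 46/89 = 0.5169
  k = 2: (46 + 43)/89 = 89/89 = 1

Summary (fraction, with percent):

explained: PC1 0.5169 (51.69%), PC2 0.4831 (48.31%);  cumulative: 0.5169, 1


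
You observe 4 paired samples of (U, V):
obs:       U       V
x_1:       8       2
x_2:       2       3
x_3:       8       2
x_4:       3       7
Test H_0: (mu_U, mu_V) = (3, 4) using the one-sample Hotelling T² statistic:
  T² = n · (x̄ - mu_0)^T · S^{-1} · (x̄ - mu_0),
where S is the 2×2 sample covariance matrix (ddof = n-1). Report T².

Step 1 — sample mean vector:
  mean(U) = (8 + 2 + 8 + 3) / 4 = 21/4 = 5.25
  mean(V) = (2 + 3 + 2 + 7) / 4 = 14/4 = 3.5
  x̄ = (5.25, 3.5),  deviation x̄ - mu_0 = (5.25, 3.5) - (3, 4) = (2.25, -0.5).

Step 2 — sample covariance matrix, S[i,j] = (1/(n-1)) · Σ_k (x_{k,i} - mean_i) · (x_{k,j} - mean_j), divisor n-1 = 3:
  S[U,U] = ((2.75)·(2.75) + (-3.25)·(-3.25) + (2.75)·(2.75) + (-2.25)·(-2.25)) / 3 = 30.75/3 = 10.25
  S[U,V] = ((2.75)·(-1.5) + (-3.25)·(-0.5) + (2.75)·(-1.5) + (-2.25)·(3.5)) / 3 = -14.5/3 = -4.8333
  S[V,V] = ((-1.5)·(-1.5) + (-0.5)·(-0.5) + (-1.5)·(-1.5) + (3.5)·(3.5)) / 3 = 17/3 = 5.6667
  S = [[10.25, -4.8333],
 [-4.8333, 5.6667]].

Step 3 — invert S. det(S) = 10.25·5.6667 - (-4.8333)² = 34.7222.
  S^{-1} = (1/det) · [[d, -b], [-b, a]] = [[0.1632, 0.1392],
 [0.1392, 0.2952]].

Step 4 — quadratic form (x̄ - mu_0)^T · S^{-1} · (x̄ - mu_0):
  S^{-1} · (x̄ - mu_0) = (0.2976, 0.1656),
  (x̄ - mu_0)^T · [...] = (2.25)·(0.2976) + (-0.5)·(0.1656) = 0.5868.

Step 5 — scale by n: T² = 4 · 0.5868 = 2.3472.

T² ≈ 2.3472


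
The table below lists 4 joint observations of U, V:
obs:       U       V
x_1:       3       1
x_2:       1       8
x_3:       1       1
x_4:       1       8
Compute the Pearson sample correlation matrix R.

Step 1 — column means:
  mean(U) = (3 + 1 + 1 + 1) / 4 = 6/4 = 1.5
  mean(V) = (1 + 8 + 1 + 8) / 4 = 18/4 = 4.5

Step 2 — sample variances and covariances s[i,j] = (1/(n-1)) · Σ_k (x_{k,i} - mean_i) · (x_{k,j} - mean_j), with n-1 = 3:
  s[U,U] = ((1.5)·(1.5) + (-0.5)·(-0.5) + (-0.5)·(-0.5) + (-0.5)·(-0.5)) / 3 = 3/3 = 1
  s[U,V] = ((1.5)·(-3.5) + (-0.5)·(3.5) + (-0.5)·(-3.5) + (-0.5)·(3.5)) / 3 = -7/3 = -2.3333
  s[V,V] = ((-3.5)·(-3.5) + (3.5)·(3.5) + (-3.5)·(-3.5) + (3.5)·(3.5)) / 3 = 49/3 = 16.3333
  Sample standard deviations s_i = √(s[i,i]):
  s(U) = √(1) = 1
  s(V) = √(16.3333) = 4.0415

Step 3 — r_{ij} = s_{ij} / (s_i · s_j):
  r[U,U] = 1 (diagonal).
  r[U,V] = -2.3333 / (1 · 4.0415) = -2.3333 / 4.0415 = -0.5774
  r[V,V] = 1 (diagonal).

R is symmetric with unit diagonal. Assembling:

R = [[1, -0.5774],
 [-0.5774, 1]]


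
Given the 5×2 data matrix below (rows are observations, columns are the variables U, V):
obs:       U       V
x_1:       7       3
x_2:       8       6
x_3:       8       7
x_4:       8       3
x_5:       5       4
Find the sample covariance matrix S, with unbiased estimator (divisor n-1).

Step 1 — column means:
  mean(U) = (7 + 8 + 8 + 8 + 5) / 5 = 36/5 = 7.2
  mean(V) = (3 + 6 + 7 + 3 + 4) / 5 = 23/5 = 4.6

Step 2 — sample covariance S[i,j] = (1/(n-1)) · Σ_k (x_{k,i} - mean_i) · (x_{k,j} - mean_j), with n-1 = 4.
  S[U,U] = ((-0.2)·(-0.2) + (0.8)·(0.8) + (0.8)·(0.8) + (0.8)·(0.8) + (-2.2)·(-2.2)) / 4 = 6.8/4 = 1.7
  S[U,V] = ((-0.2)·(-1.6) + (0.8)·(1.4) + (0.8)·(2.4) + (0.8)·(-1.6) + (-2.2)·(-0.6)) / 4 = 3.4/4 = 0.85
  S[V,V] = ((-1.6)·(-1.6) + (1.4)·(1.4) + (2.4)·(2.4) + (-1.6)·(-1.6) + (-0.6)·(-0.6)) / 4 = 13.2/4 = 3.3

S is symmetric (S[j,i] = S[i,j]). Assembling:

S = [[1.7, 0.85],
 [0.85, 3.3]]


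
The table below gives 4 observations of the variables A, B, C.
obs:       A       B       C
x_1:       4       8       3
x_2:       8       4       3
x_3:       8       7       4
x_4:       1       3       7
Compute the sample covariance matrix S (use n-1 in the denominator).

Step 1 — column means:
  mean(A) = (4 + 8 + 8 + 1) / 4 = 21/4 = 5.25
  mean(B) = (8 + 4 + 7 + 3) / 4 = 22/4 = 5.5
  mean(C) = (3 + 3 + 4 + 7) / 4 = 17/4 = 4.25

Step 2 — sample covariance S[i,j] = (1/(n-1)) · Σ_k (x_{k,i} - mean_i) · (x_{k,j} - mean_j), with n-1 = 3.
  S[A,A] = ((-1.25)·(-1.25) + (2.75)·(2.75) + (2.75)·(2.75) + (-4.25)·(-4.25)) / 3 = 34.75/3 = 11.5833
  S[A,B] = ((-1.25)·(2.5) + (2.75)·(-1.5) + (2.75)·(1.5) + (-4.25)·(-2.5)) / 3 = 7.5/3 = 2.5
  S[A,C] = ((-1.25)·(-1.25) + (2.75)·(-1.25) + (2.75)·(-0.25) + (-4.25)·(2.75)) / 3 = -14.25/3 = -4.75
  S[B,B] = ((2.5)·(2.5) + (-1.5)·(-1.5) + (1.5)·(1.5) + (-2.5)·(-2.5)) / 3 = 17/3 = 5.6667
  S[B,C] = ((2.5)·(-1.25) + (-1.5)·(-1.25) + (1.5)·(-0.25) + (-2.5)·(2.75)) / 3 = -8.5/3 = -2.8333
  S[C,C] = ((-1.25)·(-1.25) + (-1.25)·(-1.25) + (-0.25)·(-0.25) + (2.75)·(2.75)) / 3 = 10.75/3 = 3.5833

S is symmetric (S[j,i] = S[i,j]). Assembling:

S = [[11.5833, 2.5, -4.75],
 [2.5, 5.6667, -2.8333],
 [-4.75, -2.8333, 3.5833]]


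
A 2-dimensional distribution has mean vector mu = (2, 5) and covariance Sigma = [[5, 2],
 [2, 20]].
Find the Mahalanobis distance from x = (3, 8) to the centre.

Step 1 — centre the observation: (x - mu) = (1, 3).

Step 2 — invert Sigma. det(Sigma) = 5·20 - (2)² = 96.
  Sigma^{-1} = (1/det) · [[d, -b], [-b, a]] = [[0.2083, -0.0208],
 [-0.0208, 0.0521]].

Step 3 — form the quadratic (x - mu)^T · Sigma^{-1} · (x - mu):
  Sigma^{-1} · (x - mu) = (0.1458, 0.1354).
  (x - mu)^T · [Sigma^{-1} · (x - mu)] = (1)·(0.1458) + (3)·(0.1354) = 0.5521.

Step 4 — take square root: d = √(0.5521) ≈ 0.743.

d(x, mu) = √(0.5521) ≈ 0.743


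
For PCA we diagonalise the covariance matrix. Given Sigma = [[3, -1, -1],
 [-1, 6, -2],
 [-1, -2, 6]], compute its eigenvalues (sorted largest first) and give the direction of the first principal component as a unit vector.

Step 1 — characteristic polynomial p(λ) = det(λI - Sigma) = λ³ - tr·λ² + c_1·λ - det, where tr = trace, c_1 = sum of the principal 2×2 minors, det = det(Sigma):
  tr = 3 + 6 + 6 = 15,
  c_1 = (3·6 - (-1)²) + (3·6 - (-1)²) + (6·6 - (-2)²) = 17 + 17 + 32 = 66,
  det = 3·(6·6 - (-2)²) - (-1)·((-1)·6 - (-2)·(-1)) + (-1)·((-1)·(-2) - 6·(-1)) = 3·(32) - (-1)·(-8) + (-1)·(8) = 80.
  So p(λ) = λ³ - 15λ² + 66λ - 80.
Step 2 — look for an integer root (rational root theorem: any rational root is an integer divisor of 80). Testing λ = 2:
  p(2) = 8 - 60 + 132 - 80 = 0  ✓
  Dividing out (λ - 2): p(λ) = (λ - 2)(λ² - 13λ + 40).
Step 3 — remaining eigenvalues from the quadratic λ² - 13λ + 40 = 0:
  Δ = 13² - 4·40 = 169 - 160 = 9,  λ = (13 ± √9)/2 = (13 ± 3)/2 = 8 or 5.
  Sorted: λ_1 = 8,  λ_2 = 5,  λ_3 = 2  (check: sum = 15 = tr ✓).

Step 4 — unit eigenvector for λ_1 = 8: v spans the null space of (Sigma - λ_1 I), whose rows are
  r_1 = (-5, -1, -1),  r_2 = (-1, -2, -2),  r_3 = (-1, -2, -2).
  v is orthogonal to every row, so take v ∝ r_1 × r_2 = ((-1)·(-2) - (-1)·(-2), (-1)·(-1) - (-5)·(-2), (-5)·(-2) - (-1)·(-1)) = (0, -9, 9).
  Rescale (divide by 9; multiply by -1 so the first nonzero entry is positive): u = (0, 1, -1).
  ||u|| = √((0)² + (1)² + (-1)²) = √(2) ≈ 1.4142,  v_1 = u/||u|| ≈ (0, 0.7071, -0.7071) (||v_1|| = 1).

λ_1 = 8,  λ_2 = 5,  λ_3 = 2;  v_1 ≈ (0, 0.7071, -0.7071)


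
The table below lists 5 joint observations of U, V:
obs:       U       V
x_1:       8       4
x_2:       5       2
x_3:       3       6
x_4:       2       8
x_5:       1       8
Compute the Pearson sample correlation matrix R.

Step 1 — column means:
  mean(U) = (8 + 5 + 3 + 2 + 1) / 5 = 19/5 = 3.8
  mean(V) = (4 + 2 + 6 + 8 + 8) / 5 = 28/5 = 5.6

Step 2 — sample variances and covariances s[i,j] = (1/(n-1)) · Σ_k (x_{k,i} - mean_i) · (x_{k,j} - mean_j), with n-1 = 4:
  s[U,U] = ((4.2)·(4.2) + (1.2)·(1.2) + (-0.8)·(-0.8) + (-1.8)·(-1.8) + (-2.8)·(-2.8)) / 4 = 30.8/4 = 7.7
  s[U,V] = ((4.2)·(-1.6) + (1.2)·(-3.6) + (-0.8)·(0.4) + (-1.8)·(2.4) + (-2.8)·(2.4)) / 4 = -22.4/4 = -5.6
  s[V,V] = ((-1.6)·(-1.6) + (-3.6)·(-3.6) + (0.4)·(0.4) + (2.4)·(2.4) + (2.4)·(2.4)) / 4 = 27.2/4 = 6.8
  Sample standard deviations s_i = √(s[i,i]):
  s(U) = √(7.7) = 2.7749
  s(V) = √(6.8) = 2.6077

Step 3 — r_{ij} = s_{ij} / (s_i · s_j):
  r[U,U] = 1 (diagonal).
  r[U,V] = -5.6 / (2.7749 · 2.6077) = -5.6 / 7.236 = -0.7739
  r[V,V] = 1 (diagonal).

R is symmetric with unit diagonal. Assembling:

R = [[1, -0.7739],
 [-0.7739, 1]]


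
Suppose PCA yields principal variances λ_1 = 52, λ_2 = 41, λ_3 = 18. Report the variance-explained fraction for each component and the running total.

Step 1 — total variance = trace(Sigma) = Σ λ_i = 52 + 41 + 18 = 111.

Step 2 — fraction explained by component i = λ_i / Σ λ:
  PC1: 52/111 = 0.4685
  PC2: 41/111 = 0.3694
  PC3: 18/111 = 0.1622

Step 3 — cumulative fraction after k components = (λ_1 + ... + λ_k) / Σ λ:
  k = 1: 52/111 = 0.4685
  k = 2: (52 + 41)/111 = 93/111 = 0.8378
  k = 3: (52 + 41 + 18)/111 = 111/111 = 1

Summary (fraction, with percent):

explained: PC1 0.4685 (46.85%), PC2 0.3694 (36.94%), PC3 0.1622 (16.22%);  cumulative: 0.4685, 0.8378, 1


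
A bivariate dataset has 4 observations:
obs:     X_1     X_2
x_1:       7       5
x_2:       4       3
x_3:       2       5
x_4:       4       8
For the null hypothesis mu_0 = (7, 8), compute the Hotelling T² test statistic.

Step 1 — sample mean vector:
  mean(X_1) = (7 + 4 + 2 + 4) / 4 = 17/4 = 4.25
  mean(X_2) = (5 + 3 + 5 + 8) / 4 = 21/4 = 5.25
  x̄ = (4.25, 5.25),  deviation x̄ - mu_0 = (4.25, 5.25) - (7, 8) = (-2.75, -2.75).

Step 2 — sample covariance matrix, S[i,j] = (1/(n-1)) · Σ_k (x_{k,i} - mean_i) · (x_{k,j} - mean_j), divisor n-1 = 3:
  S[X_1,X_1] = ((2.75)·(2.75) + (-0.25)·(-0.25) + (-2.25)·(-2.25) + (-0.25)·(-0.25)) / 3 = 12.75/3 = 4.25
  S[X_1,X_2] = ((2.75)·(-0.25) + (-0.25)·(-2.25) + (-2.25)·(-0.25) + (-0.25)·(2.75)) / 3 = -0.25/3 = -0.0833
  S[X_2,X_2] = ((-0.25)·(-0.25) + (-2.25)·(-2.25) + (-0.25)·(-0.25) + (2.75)·(2.75)) / 3 = 12.75/3 = 4.25
  S = [[4.25, -0.0833],
 [-0.0833, 4.25]].

Step 3 — invert S. det(S) = 4.25·4.25 - (-0.0833)² = 18.0556.
  S^{-1} = (1/det) · [[d, -b], [-b, a]] = [[0.2354, 0.0046],
 [0.0046, 0.2354]].

Step 4 — quadratic form (x̄ - mu_0)^T · S^{-1} · (x̄ - mu_0):
  S^{-1} · (x̄ - mu_0) = (-0.66, -0.66),
  (x̄ - mu_0)^T · [...] = (-2.75)·(-0.66) + (-2.75)·(-0.66) = 3.63.

Step 5 — scale by n: T² = 4 · 3.63 = 14.52.

T² ≈ 14.52


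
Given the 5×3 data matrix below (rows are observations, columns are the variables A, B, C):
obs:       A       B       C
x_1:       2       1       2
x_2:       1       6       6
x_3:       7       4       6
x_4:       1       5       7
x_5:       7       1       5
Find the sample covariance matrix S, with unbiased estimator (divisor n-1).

Step 1 — column means:
  mean(A) = (2 + 1 + 7 + 1 + 7) / 5 = 18/5 = 3.6
  mean(B) = (1 + 6 + 4 + 5 + 1) / 5 = 17/5 = 3.4
  mean(C) = (2 + 6 + 6 + 7 + 5) / 5 = 26/5 = 5.2

Step 2 — sample covariance S[i,j] = (1/(n-1)) · Σ_k (x_{k,i} - mean_i) · (x_{k,j} - mean_j), with n-1 = 4.
  S[A,A] = ((-1.6)·(-1.6) + (-2.6)·(-2.6) + (3.4)·(3.4) + (-2.6)·(-2.6) + (3.4)·(3.4)) / 4 = 39.2/4 = 9.8
  S[A,B] = ((-1.6)·(-2.4) + (-2.6)·(2.6) + (3.4)·(0.6) + (-2.6)·(1.6) + (3.4)·(-2.4)) / 4 = -13.2/4 = -3.3
  S[A,C] = ((-1.6)·(-3.2) + (-2.6)·(0.8) + (3.4)·(0.8) + (-2.6)·(1.8) + (3.4)·(-0.2)) / 4 = 0.4/4 = 0.1
  S[B,B] = ((-2.4)·(-2.4) + (2.6)·(2.6) + (0.6)·(0.6) + (1.6)·(1.6) + (-2.4)·(-2.4)) / 4 = 21.2/4 = 5.3
  S[B,C] = ((-2.4)·(-3.2) + (2.6)·(0.8) + (0.6)·(0.8) + (1.6)·(1.8) + (-2.4)·(-0.2)) / 4 = 13.6/4 = 3.4
  S[C,C] = ((-3.2)·(-3.2) + (0.8)·(0.8) + (0.8)·(0.8) + (1.8)·(1.8) + (-0.2)·(-0.2)) / 4 = 14.8/4 = 3.7

S is symmetric (S[j,i] = S[i,j]). Assembling:

S = [[9.8, -3.3, 0.1],
 [-3.3, 5.3, 3.4],
 [0.1, 3.4, 3.7]]


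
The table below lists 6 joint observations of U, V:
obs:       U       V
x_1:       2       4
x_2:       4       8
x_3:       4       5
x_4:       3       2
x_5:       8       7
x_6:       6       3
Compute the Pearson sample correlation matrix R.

Step 1 — column means:
  mean(U) = (2 + 4 + 4 + 3 + 8 + 6) / 6 = 27/6 = 4.5
  mean(V) = (4 + 8 + 5 + 2 + 7 + 3) / 6 = 29/6 = 4.8333

Step 2 — sample variances and covariances s[i,j] = (1/(n-1)) · Σ_k (x_{k,i} - mean_i) · (x_{k,j} - mean_j), with n-1 = 5:
  s[U,U] = ((-2.5)·(-2.5) + (-0.5)·(-0.5) + (-0.5)·(-0.5) + (-1.5)·(-1.5) + (3.5)·(3.5) + (1.5)·(1.5)) / 5 = 23.5/5 = 4.7
  s[U,V] = ((-2.5)·(-0.8333) + (-0.5)·(3.1667) + (-0.5)·(0.1667) + (-1.5)·(-2.8333) + (3.5)·(2.1667) + (1.5)·(-1.8333)) / 5 = 9.5/5 = 1.9
  s[V,V] = ((-0.8333)·(-0.8333) + (3.1667)·(3.1667) + (0.1667)·(0.1667) + (-2.8333)·(-2.8333) + (2.1667)·(2.1667) + (-1.8333)·(-1.8333)) / 5 = 26.8333/5 = 5.3667
  Sample standard deviations s_i = √(s[i,i]):
  s(U) = √(4.7) = 2.1679
  s(V) = √(5.3667) = 2.3166

Step 3 — r_{ij} = s_{ij} / (s_i · s_j):
  r[U,U] = 1 (diagonal).
  r[U,V] = 1.9 / (2.1679 · 2.3166) = 1.9 / 5.0223 = 0.3783
  r[V,V] = 1 (diagonal).

R is symmetric with unit diagonal. Assembling:

R = [[1, 0.3783],
 [0.3783, 1]]


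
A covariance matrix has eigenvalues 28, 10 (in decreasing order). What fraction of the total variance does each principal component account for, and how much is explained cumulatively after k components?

Step 1 — total variance = trace(Sigma) = Σ λ_i = 28 + 10 = 38.

Step 2 — fraction explained by component i = λ_i / Σ λ:
  PC1: 28/38 = 0.7368
  PC2: 10/38 = 0.2632

Step 3 — cumulative fraction after k components = (λ_1 + ... + λ_k) / Σ λ:
  k = 1: 28/38 = 0.7368
  k = 2: (28 + 10)/38 = 38/38 = 1

Summary (fraction, with percent):

explained: PC1 0.7368 (73.68%), PC2 0.2632 (26.32%);  cumulative: 0.7368, 1


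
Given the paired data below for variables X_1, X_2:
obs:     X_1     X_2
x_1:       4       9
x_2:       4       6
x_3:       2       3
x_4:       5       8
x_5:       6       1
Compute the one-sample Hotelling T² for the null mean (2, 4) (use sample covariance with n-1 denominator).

Step 1 — sample mean vector:
  mean(X_1) = (4 + 4 + 2 + 5 + 6) / 5 = 21/5 = 4.2
  mean(X_2) = (9 + 6 + 3 + 8 + 1) / 5 = 27/5 = 5.4
  x̄ = (4.2, 5.4),  deviation x̄ - mu_0 = (4.2, 5.4) - (2, 4) = (2.2, 1.4).

Step 2 — sample covariance matrix, S[i,j] = (1/(n-1)) · Σ_k (x_{k,i} - mean_i) · (x_{k,j} - mean_j), divisor n-1 = 4:
  S[X_1,X_1] = ((-0.2)·(-0.2) + (-0.2)·(-0.2) + (-2.2)·(-2.2) + (0.8)·(0.8) + (1.8)·(1.8)) / 4 = 8.8/4 = 2.2
  S[X_1,X_2] = ((-0.2)·(3.6) + (-0.2)·(0.6) + (-2.2)·(-2.4) + (0.8)·(2.6) + (1.8)·(-4.4)) / 4 = -1.4/4 = -0.35
  S[X_2,X_2] = ((3.6)·(3.6) + (0.6)·(0.6) + (-2.4)·(-2.4) + (2.6)·(2.6) + (-4.4)·(-4.4)) / 4 = 45.2/4 = 11.3
  S = [[2.2, -0.35],
 [-0.35, 11.3]].

Step 3 — invert S. det(S) = 2.2·11.3 - (-0.35)² = 24.7375.
  S^{-1} = (1/det) · [[d, -b], [-b, a]] = [[0.4568, 0.0141],
 [0.0141, 0.0889]].

Step 4 — quadratic form (x̄ - mu_0)^T · S^{-1} · (x̄ - mu_0):
  S^{-1} · (x̄ - mu_0) = (1.0248, 0.1556),
  (x̄ - mu_0)^T · [...] = (2.2)·(1.0248) + (1.4)·(0.1556) = 2.4724.

Step 5 — scale by n: T² = 5 · 2.4724 = 12.3618.

T² ≈ 12.3618


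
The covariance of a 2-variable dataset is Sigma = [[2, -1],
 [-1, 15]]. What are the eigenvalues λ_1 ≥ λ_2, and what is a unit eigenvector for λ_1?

Step 1 — characteristic polynomial of 2×2 Sigma:
  det(Sigma - λI) = λ² - trace · λ + det = 0.
  trace = 2 + 15 = 17, det = 2·15 - (-1)² = 29.
Step 2 — discriminant:
  Δ = trace² - 4·det = 289 - 116 = 173.
Step 3 — eigenvalues:
  λ = (trace ± √Δ)/2 = (17 ± 13.1529)/2,
  λ_1 = 15.0765,  λ_2 = 1.9235.

Step 4 — unit eigenvector for λ_1: solve (Sigma - λ_1 I)v = 0. First row:
  (2 - 15.0765)·v_x + (-1)·v_y = 0, i.e. (-13.0765)·v_x + (-1)·v_y = 0,
  so v ∝ (b, λ_1 - a) = (-1, 13.0765); multiply by -1 so the first entry is positive: u = (1, -13.0765).
  ||u|| = √((1)² + (-13.0765)²) = √(171.9942) ≈ 13.1147,
  v_1 = u/||u|| ≈ (0.0763, -0.9971) (||v_1|| = 1).

λ_1 = 15.0765,  λ_2 = 1.9235;  v_1 ≈ (0.0763, -0.9971)


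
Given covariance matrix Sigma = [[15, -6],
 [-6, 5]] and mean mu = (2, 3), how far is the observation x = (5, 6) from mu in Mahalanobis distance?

Step 1 — centre the observation: (x - mu) = (3, 3).

Step 2 — invert Sigma. det(Sigma) = 15·5 - (-6)² = 39.
  Sigma^{-1} = (1/det) · [[d, -b], [-b, a]] = [[0.1282, 0.1538],
 [0.1538, 0.3846]].

Step 3 — form the quadratic (x - mu)^T · Sigma^{-1} · (x - mu):
  Sigma^{-1} · (x - mu) = (0.8462, 1.6154).
  (x - mu)^T · [Sigma^{-1} · (x - mu)] = (3)·(0.8462) + (3)·(1.6154) = 7.3846.

Step 4 — take square root: d = √(7.3846) ≈ 2.7175.

d(x, mu) = √(7.3846) ≈ 2.7175


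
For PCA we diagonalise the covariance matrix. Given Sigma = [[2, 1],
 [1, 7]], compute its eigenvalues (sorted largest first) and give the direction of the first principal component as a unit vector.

Step 1 — characteristic polynomial of 2×2 Sigma:
  det(Sigma - λI) = λ² - trace · λ + det = 0.
  trace = 2 + 7 = 9, det = 2·7 - (1)² = 13.
Step 2 — discriminant:
  Δ = trace² - 4·det = 81 - 52 = 29.
Step 3 — eigenvalues:
  λ = (trace ± √Δ)/2 = (9 ± 5.3852)/2,
  λ_1 = 7.1926,  λ_2 = 1.8074.

Step 4 — unit eigenvector for λ_1: solve (Sigma - λ_1 I)v = 0. First row:
  (2 - 7.1926)·v_x + (1)·v_y = 0, i.e. (-5.1926)·v_x + (1)·v_y = 0,
  so v ∝ (b, λ_1 - a) = (1, 5.1926) = u.
  ||u|| = √((1)² + (5.1926)²) = √(27.9629) ≈ 5.288,
  v_1 = u/||u|| ≈ (0.1891, 0.982) (||v_1|| = 1).

λ_1 = 7.1926,  λ_2 = 1.8074;  v_1 ≈ (0.1891, 0.982)


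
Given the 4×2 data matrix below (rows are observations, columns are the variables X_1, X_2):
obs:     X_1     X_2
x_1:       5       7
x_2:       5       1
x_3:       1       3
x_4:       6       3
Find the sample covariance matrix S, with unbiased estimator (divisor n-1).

Step 1 — column means:
  mean(X_1) = (5 + 5 + 1 + 6) / 4 = 17/4 = 4.25
  mean(X_2) = (7 + 1 + 3 + 3) / 4 = 14/4 = 3.5

Step 2 — sample covariance S[i,j] = (1/(n-1)) · Σ_k (x_{k,i} - mean_i) · (x_{k,j} - mean_j), with n-1 = 3.
  S[X_1,X_1] = ((0.75)·(0.75) + (0.75)·(0.75) + (-3.25)·(-3.25) + (1.75)·(1.75)) / 3 = 14.75/3 = 4.9167
  S[X_1,X_2] = ((0.75)·(3.5) + (0.75)·(-2.5) + (-3.25)·(-0.5) + (1.75)·(-0.5)) / 3 = 1.5/3 = 0.5
  S[X_2,X_2] = ((3.5)·(3.5) + (-2.5)·(-2.5) + (-0.5)·(-0.5) + (-0.5)·(-0.5)) / 3 = 19/3 = 6.3333

S is symmetric (S[j,i] = S[i,j]). Assembling:

S = [[4.9167, 0.5],
 [0.5, 6.3333]]


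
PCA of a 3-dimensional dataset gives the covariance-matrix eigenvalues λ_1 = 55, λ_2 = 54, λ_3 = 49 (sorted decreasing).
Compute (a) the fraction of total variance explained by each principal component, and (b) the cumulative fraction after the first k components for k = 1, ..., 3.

Step 1 — total variance = trace(Sigma) = Σ λ_i = 55 + 54 + 49 = 158.

Step 2 — fraction explained by component i = λ_i / Σ λ:
  PC1: 55/158 = 0.3481
  PC2: 54/158 = 0.3418
  PC3: 49/158 = 0.3101

Step 3 — cumulative fraction after k components = (λ_1 + ... + λ_k) / Σ λ:
  k = 1: 55/158 = 0.3481
  k = 2: (55 + 54)/158 = 109/158 = 0.6899
  k = 3: (55 + 54 + 49)/158 = 158/158 = 1

Summary (fraction, with percent):

explained: PC1 0.3481 (34.81%), PC2 0.3418 (34.18%), PC3 0.3101 (31.01%);  cumulative: 0.3481, 0.6899, 1


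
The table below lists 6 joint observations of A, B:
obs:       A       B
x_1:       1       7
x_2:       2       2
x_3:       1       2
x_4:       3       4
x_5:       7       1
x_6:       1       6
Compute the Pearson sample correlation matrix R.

Step 1 — column means:
  mean(A) = (1 + 2 + 1 + 3 + 7 + 1) / 6 = 15/6 = 2.5
  mean(B) = (7 + 2 + 2 + 4 + 1 + 6) / 6 = 22/6 = 3.6667

Step 2 — sample variances and covariances s[i,j] = (1/(n-1)) · Σ_k (x_{k,i} - mean_i) · (x_{k,j} - mean_j), with n-1 = 5:
  s[A,A] = ((-1.5)·(-1.5) + (-0.5)·(-0.5) + (-1.5)·(-1.5) + (0.5)·(0.5) + (4.5)·(4.5) + (-1.5)·(-1.5)) / 5 = 27.5/5 = 5.5
  s[A,B] = ((-1.5)·(3.3333) + (-0.5)·(-1.6667) + (-1.5)·(-1.6667) + (0.5)·(0.3333) + (4.5)·(-2.6667) + (-1.5)·(2.3333)) / 5 = -17/5 = -3.4
  s[B,B] = ((3.3333)·(3.3333) + (-1.6667)·(-1.6667) + (-1.6667)·(-1.6667) + (0.3333)·(0.3333) + (-2.6667)·(-2.6667) + (2.3333)·(2.3333)) / 5 = 29.3333/5 = 5.8667
  Sample standard deviations s_i = √(s[i,i]):
  s(A) = √(5.5) = 2.3452
  s(B) = √(5.8667) = 2.4221

Step 3 — r_{ij} = s_{ij} / (s_i · s_j):
  r[A,A] = 1 (diagonal).
  r[A,B] = -3.4 / (2.3452 · 2.4221) = -3.4 / 5.6804 = -0.5986
  r[B,B] = 1 (diagonal).

R is symmetric with unit diagonal. Assembling:

R = [[1, -0.5986],
 [-0.5986, 1]]


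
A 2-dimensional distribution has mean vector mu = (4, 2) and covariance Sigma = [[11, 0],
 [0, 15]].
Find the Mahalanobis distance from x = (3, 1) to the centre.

Step 1 — centre the observation: (x - mu) = (-1, -1).

Step 2 — invert Sigma. det(Sigma) = 11·15 - (0)² = 165.
  Sigma^{-1} = (1/det) · [[d, -b], [-b, a]] = [[0.0909, 0],
 [0, 0.0667]].

Step 3 — form the quadratic (x - mu)^T · Sigma^{-1} · (x - mu):
  Sigma^{-1} · (x - mu) = (-0.0909, -0.0667).
  (x - mu)^T · [Sigma^{-1} · (x - mu)] = (-1)·(-0.0909) + (-1)·(-0.0667) = 0.1576.

Step 4 — take square root: d = √(0.1576) ≈ 0.397.

d(x, mu) = √(0.1576) ≈ 0.397


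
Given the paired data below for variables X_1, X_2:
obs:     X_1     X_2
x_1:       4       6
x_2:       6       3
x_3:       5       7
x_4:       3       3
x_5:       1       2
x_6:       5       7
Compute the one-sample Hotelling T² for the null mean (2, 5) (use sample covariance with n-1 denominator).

Step 1 — sample mean vector:
  mean(X_1) = (4 + 6 + 5 + 3 + 1 + 5) / 6 = 24/6 = 4
  mean(X_2) = (6 + 3 + 7 + 3 + 2 + 7) / 6 = 28/6 = 4.6667
  x̄ = (4, 4.6667),  deviation x̄ - mu_0 = (4, 4.6667) - (2, 5) = (2, -0.3333).

Step 2 — sample covariance matrix, S[i,j] = (1/(n-1)) · Σ_k (x_{k,i} - mean_i) · (x_{k,j} - mean_j), divisor n-1 = 5:
  S[X_1,X_1] = ((0)·(0) + (2)·(2) + (1)·(1) + (-1)·(-1) + (-3)·(-3) + (1)·(1)) / 5 = 16/5 = 3.2
  S[X_1,X_2] = ((0)·(1.3333) + (2)·(-1.6667) + (1)·(2.3333) + (-1)·(-1.6667) + (-3)·(-2.6667) + (1)·(2.3333)) / 5 = 11/5 = 2.2
  S[X_2,X_2] = ((1.3333)·(1.3333) + (-1.6667)·(-1.6667) + (2.3333)·(2.3333) + (-1.6667)·(-1.6667) + (-2.6667)·(-2.6667) + (2.3333)·(2.3333)) / 5 = 25.3333/5 = 5.0667
  S = [[3.2, 2.2],
 [2.2, 5.0667]].

Step 3 — invert S. det(S) = 3.2·5.0667 - (2.2)² = 11.3733.
  S^{-1} = (1/det) · [[d, -b], [-b, a]] = [[0.4455, -0.1934],
 [-0.1934, 0.2814]].

Step 4 — quadratic form (x̄ - mu_0)^T · S^{-1} · (x̄ - mu_0):
  S^{-1} · (x̄ - mu_0) = (0.9555, -0.4807),
  (x̄ - mu_0)^T · [...] = (2)·(0.9555) + (-0.3333)·(-0.4807) = 2.0711.

Step 5 — scale by n: T² = 6 · 2.0711 = 12.4267.

T² ≈ 12.4267


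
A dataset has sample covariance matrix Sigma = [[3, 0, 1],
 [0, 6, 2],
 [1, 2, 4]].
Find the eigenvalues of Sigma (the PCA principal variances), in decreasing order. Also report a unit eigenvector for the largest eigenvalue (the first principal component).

Step 1 — characteristic polynomial p(λ) = det(λI - Sigma) = λ³ - tr·λ² + c_1·λ - det, where tr = trace, c_1 = sum of the principal 2×2 minors, det = det(Sigma):
  tr = 3 + 6 + 4 = 13,
  c_1 = (3·6 - (0)²) + (3·4 - (1)²) + (6·4 - (2)²) = 18 + 11 + 20 = 49,
  det = 3·(6·4 - (2)²) - (0)·((0)·4 - (2)·(1)) + (1)·((0)·(2) - 6·(1)) = 3·(20) - (0)·(-2) + (1)·(-6) = 54.
  So p(λ) = λ³ - 13λ² + 49λ - 54.
Step 2 — look for an integer root (rational root theorem: any rational root is an integer divisor of 54). Testing λ = 2:
  p(2) = 8 - 52 + 98 - 54 = 0  ✓
  Dividing out (λ - 2): p(λ) = (λ - 2)(λ² - 11λ + 27).
Step 3 — remaining eigenvalues from the quadratic λ² - 11λ + 27 = 0:
  Δ = 11² - 4·27 = 121 - 108 = 13,  λ = (11 ± √13)/2 = (11 ± 3.6056)/2 ≈ 7.3028 or 3.6972.
  Sorted: λ_1 = 7.3028,  λ_2 = 3.6972,  λ_3 = 2  (check: sum = 13 = tr ✓).

Step 4 — unit eigenvector for λ_1 ≈ 7.3028: v spans the null space of (Sigma - λ_1 I), whose rows are
  r_1 = (-4.3028, 0, 1),  r_2 = (0, -1.3028, 2),  r_3 = (1, 2, -3.3028).
  v is orthogonal to every row, so take v ∝ r_1 × r_2 = ((0)·(2) - (1)·(-1.3028), (1)·(0) - (-4.3028)·(2), (-4.3028)·(-1.3028) - (0)·(0)) ≈ (1.3028, 8.6056, 5.6056).
  Let u = (1.3028, 8.6056, 5.6056).
  ||u|| = √((1.3028)² + (8.6056)² + (5.6056)²) = √(107.1749) ≈ 10.3525,  v_1 = u/||u|| ≈ (0.1258, 0.8313, 0.5415) (||v_1|| = 1).

λ_1 = 7.3028,  λ_2 = 3.6972,  λ_3 = 2;  v_1 ≈ (0.1258, 0.8313, 0.5415)


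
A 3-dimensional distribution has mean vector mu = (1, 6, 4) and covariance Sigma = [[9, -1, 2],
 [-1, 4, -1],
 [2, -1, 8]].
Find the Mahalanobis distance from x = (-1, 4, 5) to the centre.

Step 1 — centre the observation: (x - mu) = (-2, -2, 1).

Step 2 — invert Sigma (cofactor / det for 3×3, or solve directly):
  Sigma^{-1} = [[0.1197, 0.0232, -0.027],
 [0.0232, 0.2625, 0.027],
 [-0.027, 0.027, 0.1351]].

Step 3 — form the quadratic (x - mu)^T · Sigma^{-1} · (x - mu):
  Sigma^{-1} · (x - mu) = (-0.3127, -0.5444, 0.1351).
  (x - mu)^T · [Sigma^{-1} · (x - mu)] = (-2)·(-0.3127) + (-2)·(-0.5444) + (1)·(0.1351) = 1.8494.

Step 4 — take square root: d = √(1.8494) ≈ 1.3599.

d(x, mu) = √(1.8494) ≈ 1.3599


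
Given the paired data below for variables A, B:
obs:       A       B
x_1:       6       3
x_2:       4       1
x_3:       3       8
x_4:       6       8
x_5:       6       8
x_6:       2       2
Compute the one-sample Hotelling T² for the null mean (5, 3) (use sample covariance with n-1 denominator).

Step 1 — sample mean vector:
  mean(A) = (6 + 4 + 3 + 6 + 6 + 2) / 6 = 27/6 = 4.5
  mean(B) = (3 + 1 + 8 + 8 + 8 + 2) / 6 = 30/6 = 5
  x̄ = (4.5, 5),  deviation x̄ - mu_0 = (4.5, 5) - (5, 3) = (-0.5, 2).

Step 2 — sample covariance matrix, S[i,j] = (1/(n-1)) · Σ_k (x_{k,i} - mean_i) · (x_{k,j} - mean_j), divisor n-1 = 5:
  S[A,A] = ((1.5)·(1.5) + (-0.5)·(-0.5) + (-1.5)·(-1.5) + (1.5)·(1.5) + (1.5)·(1.5) + (-2.5)·(-2.5)) / 5 = 15.5/5 = 3.1
  S[A,B] = ((1.5)·(-2) + (-0.5)·(-4) + (-1.5)·(3) + (1.5)·(3) + (1.5)·(3) + (-2.5)·(-3)) / 5 = 11/5 = 2.2
  S[B,B] = ((-2)·(-2) + (-4)·(-4) + (3)·(3) + (3)·(3) + (3)·(3) + (-3)·(-3)) / 5 = 56/5 = 11.2
  S = [[3.1, 2.2],
 [2.2, 11.2]].

Step 3 — invert S. det(S) = 3.1·11.2 - (2.2)² = 29.88.
  S^{-1} = (1/det) · [[d, -b], [-b, a]] = [[0.3748, -0.0736],
 [-0.0736, 0.1037]].

Step 4 — quadratic form (x̄ - mu_0)^T · S^{-1} · (x̄ - mu_0):
  S^{-1} · (x̄ - mu_0) = (-0.3347, 0.2443),
  (x̄ - mu_0)^T · [...] = (-0.5)·(-0.3347) + (2)·(0.2443) = 0.656.

Step 5 — scale by n: T² = 6 · 0.656 = 3.9357.

T² ≈ 3.9357


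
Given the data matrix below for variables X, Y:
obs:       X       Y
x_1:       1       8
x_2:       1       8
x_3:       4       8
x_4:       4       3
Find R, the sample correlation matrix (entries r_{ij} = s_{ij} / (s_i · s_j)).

Step 1 — column means:
  mean(X) = (1 + 1 + 4 + 4) / 4 = 10/4 = 2.5
  mean(Y) = (8 + 8 + 8 + 3) / 4 = 27/4 = 6.75

Step 2 — sample variances and covariances s[i,j] = (1/(n-1)) · Σ_k (x_{k,i} - mean_i) · (x_{k,j} - mean_j), with n-1 = 3:
  s[X,X] = ((-1.5)·(-1.5) + (-1.5)·(-1.5) + (1.5)·(1.5) + (1.5)·(1.5)) / 3 = 9/3 = 3
  s[X,Y] = ((-1.5)·(1.25) + (-1.5)·(1.25) + (1.5)·(1.25) + (1.5)·(-3.75)) / 3 = -7.5/3 = -2.5
  s[Y,Y] = ((1.25)·(1.25) + (1.25)·(1.25) + (1.25)·(1.25) + (-3.75)·(-3.75)) / 3 = 18.75/3 = 6.25
  Sample standard deviations s_i = √(s[i,i]):
  s(X) = √(3) = 1.7321
  s(Y) = √(6.25) = 2.5

Step 3 — r_{ij} = s_{ij} / (s_i · s_j):
  r[X,X] = 1 (diagonal).
  r[X,Y] = -2.5 / (1.7321 · 2.5) = -2.5 / 4.3301 = -0.5774
  r[Y,Y] = 1 (diagonal).

R is symmetric with unit diagonal. Assembling:

R = [[1, -0.5774],
 [-0.5774, 1]]


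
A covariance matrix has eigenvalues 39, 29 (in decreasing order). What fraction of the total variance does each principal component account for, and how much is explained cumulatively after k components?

Step 1 — total variance = trace(Sigma) = Σ λ_i = 39 + 29 = 68.

Step 2 — fraction explained by component i = λ_i / Σ λ:
  PC1: 39/68 = 0.5735
  PC2: 29/68 = 0.4265

Step 3 — cumulative fraction after k components = (λ_1 + ... + λ_k) / Σ λ:
  k = 1: 39/68 = 0.5735
  k = 2: (39 + 29)/68 = 68/68 = 1

Summary (fraction, with percent):

explained: PC1 0.5735 (57.35%), PC2 0.4265 (42.65%);  cumulative: 0.5735, 1


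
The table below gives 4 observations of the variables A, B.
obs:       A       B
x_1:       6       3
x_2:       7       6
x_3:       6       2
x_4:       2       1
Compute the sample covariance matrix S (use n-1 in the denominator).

Step 1 — column means:
  mean(A) = (6 + 7 + 6 + 2) / 4 = 21/4 = 5.25
  mean(B) = (3 + 6 + 2 + 1) / 4 = 12/4 = 3

Step 2 — sample covariance S[i,j] = (1/(n-1)) · Σ_k (x_{k,i} - mean_i) · (x_{k,j} - mean_j), with n-1 = 3.
  S[A,A] = ((0.75)·(0.75) + (1.75)·(1.75) + (0.75)·(0.75) + (-3.25)·(-3.25)) / 3 = 14.75/3 = 4.9167
  S[A,B] = ((0.75)·(0) + (1.75)·(3) + (0.75)·(-1) + (-3.25)·(-2)) / 3 = 11/3 = 3.6667
  S[B,B] = ((0)·(0) + (3)·(3) + (-1)·(-1) + (-2)·(-2)) / 3 = 14/3 = 4.6667

S is symmetric (S[j,i] = S[i,j]). Assembling:

S = [[4.9167, 3.6667],
 [3.6667, 4.6667]]


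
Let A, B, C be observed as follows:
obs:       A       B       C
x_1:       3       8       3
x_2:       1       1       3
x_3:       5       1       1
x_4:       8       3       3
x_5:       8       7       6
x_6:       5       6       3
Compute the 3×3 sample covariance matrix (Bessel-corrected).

Step 1 — column means:
  mean(A) = (3 + 1 + 5 + 8 + 8 + 5) / 6 = 30/6 = 5
  mean(B) = (8 + 1 + 1 + 3 + 7 + 6) / 6 = 26/6 = 4.3333
  mean(C) = (3 + 3 + 1 + 3 + 6 + 3) / 6 = 19/6 = 3.1667

Step 2 — sample covariance S[i,j] = (1/(n-1)) · Σ_k (x_{k,i} - mean_i) · (x_{k,j} - mean_j), with n-1 = 5.
  S[A,A] = ((-2)·(-2) + (-4)·(-4) + (0)·(0) + (3)·(3) + (3)·(3) + (0)·(0)) / 5 = 38/5 = 7.6
  S[A,B] = ((-2)·(3.6667) + (-4)·(-3.3333) + (0)·(-3.3333) + (3)·(-1.3333) + (3)·(2.6667) + (0)·(1.6667)) / 5 = 10/5 = 2
  S[A,C] = ((-2)·(-0.1667) + (-4)·(-0.1667) + (0)·(-2.1667) + (3)·(-0.1667) + (3)·(2.8333) + (0)·(-0.1667)) / 5 = 9/5 = 1.8
  S[B,B] = ((3.6667)·(3.6667) + (-3.3333)·(-3.3333) + (-3.3333)·(-3.3333) + (-1.3333)·(-1.3333) + (2.6667)·(2.6667) + (1.6667)·(1.6667)) / 5 = 47.3333/5 = 9.4667
  S[B,C] = ((3.6667)·(-0.1667) + (-3.3333)·(-0.1667) + (-3.3333)·(-2.1667) + (-1.3333)·(-0.1667) + (2.6667)·(2.8333) + (1.6667)·(-0.1667)) / 5 = 14.6667/5 = 2.9333
  S[C,C] = ((-0.1667)·(-0.1667) + (-0.1667)·(-0.1667) + (-2.1667)·(-2.1667) + (-0.1667)·(-0.1667) + (2.8333)·(2.8333) + (-0.1667)·(-0.1667)) / 5 = 12.8333/5 = 2.5667

S is symmetric (S[j,i] = S[i,j]). Assembling:

S = [[7.6, 2, 1.8],
 [2, 9.4667, 2.9333],
 [1.8, 2.9333, 2.5667]]


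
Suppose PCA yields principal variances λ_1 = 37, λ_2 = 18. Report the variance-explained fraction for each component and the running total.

Step 1 — total variance = trace(Sigma) = Σ λ_i = 37 + 18 = 55.

Step 2 — fraction explained by component i = λ_i / Σ λ:
  PC1: 37/55 = 0.6727
  PC2: 18/55 = 0.3273

Step 3 — cumulative fraction after k components = (λ_1 + ... + λ_k) / Σ λ:
  k = 1: 37/55 = 0.6727
  k = 2: (37 + 18)/55 = 55/55 = 1

Summary (fraction, with percent):

explained: PC1 0.6727 (67.27%), PC2 0.3273 (32.73%);  cumulative: 0.6727, 1


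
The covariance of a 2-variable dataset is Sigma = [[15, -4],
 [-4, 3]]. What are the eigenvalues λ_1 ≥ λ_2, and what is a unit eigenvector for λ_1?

Step 1 — characteristic polynomial of 2×2 Sigma:
  det(Sigma - λI) = λ² - trace · λ + det = 0.
  trace = 15 + 3 = 18, det = 15·3 - (-4)² = 29.
Step 2 — discriminant:
  Δ = trace² - 4·det = 324 - 116 = 208.
Step 3 — eigenvalues:
  λ = (trace ± √Δ)/2 = (18 ± 14.4222)/2,
  λ_1 = 16.2111,  λ_2 = 1.7889.

Step 4 — unit eigenvector for λ_1: solve (Sigma - λ_1 I)v = 0. First row:
  (15 - 16.2111)·v_x + (-4)·v_y = 0, i.e. (-1.2111)·v_x + (-4)·v_y = 0,
  so v ∝ (b, λ_1 - a) = (-4, 1.2111); multiply by -1 so the first entry is positive: u = (4, -1.2111).
  ||u|| = √((4)² + (-1.2111)²) = √(17.4668) ≈ 4.1793,
  v_1 = u/||u|| ≈ (0.9571, -0.2898) (||v_1|| = 1).

λ_1 = 16.2111,  λ_2 = 1.7889;  v_1 ≈ (0.9571, -0.2898)


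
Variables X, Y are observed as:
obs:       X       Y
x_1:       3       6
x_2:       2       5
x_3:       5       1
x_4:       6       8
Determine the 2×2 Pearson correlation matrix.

Step 1 — column means:
  mean(X) = (3 + 2 + 5 + 6) / 4 = 16/4 = 4
  mean(Y) = (6 + 5 + 1 + 8) / 4 = 20/4 = 5

Step 2 — sample variances and covariances s[i,j] = (1/(n-1)) · Σ_k (x_{k,i} - mean_i) · (x_{k,j} - mean_j), with n-1 = 3:
  s[X,X] = ((-1)·(-1) + (-2)·(-2) + (1)·(1) + (2)·(2)) / 3 = 10/3 = 3.3333
  s[X,Y] = ((-1)·(1) + (-2)·(0) + (1)·(-4) + (2)·(3)) / 3 = 1/3 = 0.3333
  s[Y,Y] = ((1)·(1) + (0)·(0) + (-4)·(-4) + (3)·(3)) / 3 = 26/3 = 8.6667
  Sample standard deviations s_i = √(s[i,i]):
  s(X) = √(3.3333) = 1.8257
  s(Y) = √(8.6667) = 2.9439

Step 3 — r_{ij} = s_{ij} / (s_i · s_j):
  r[X,X] = 1 (diagonal).
  r[X,Y] = 0.3333 / (1.8257 · 2.9439) = 0.3333 / 5.3748 = 0.062
  r[Y,Y] = 1 (diagonal).

R is symmetric with unit diagonal. Assembling:

R = [[1, 0.062],
 [0.062, 1]]


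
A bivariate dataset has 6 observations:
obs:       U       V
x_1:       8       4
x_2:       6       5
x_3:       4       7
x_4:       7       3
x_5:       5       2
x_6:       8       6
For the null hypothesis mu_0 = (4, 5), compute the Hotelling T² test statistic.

Step 1 — sample mean vector:
  mean(U) = (8 + 6 + 4 + 7 + 5 + 8) / 6 = 38/6 = 6.3333
  mean(V) = (4 + 5 + 7 + 3 + 2 + 6) / 6 = 27/6 = 4.5
  x̄ = (6.3333, 4.5),  deviation x̄ - mu_0 = (6.3333, 4.5) - (4, 5) = (2.3333, -0.5).

Step 2 — sample covariance matrix, S[i,j] = (1/(n-1)) · Σ_k (x_{k,i} - mean_i) · (x_{k,j} - mean_j), divisor n-1 = 5:
  S[U,U] = ((1.6667)·(1.6667) + (-0.3333)·(-0.3333) + (-2.3333)·(-2.3333) + (0.6667)·(0.6667) + (-1.3333)·(-1.3333) + (1.6667)·(1.6667)) / 5 = 13.3333/5 = 2.6667
  S[U,V] = ((1.6667)·(-0.5) + (-0.3333)·(0.5) + (-2.3333)·(2.5) + (0.6667)·(-1.5) + (-1.3333)·(-2.5) + (1.6667)·(1.5)) / 5 = -2/5 = -0.4
  S[V,V] = ((-0.5)·(-0.5) + (0.5)·(0.5) + (2.5)·(2.5) + (-1.5)·(-1.5) + (-2.5)·(-2.5) + (1.5)·(1.5)) / 5 = 17.5/5 = 3.5
  S = [[2.6667, -0.4],
 [-0.4, 3.5]].

Step 3 — invert S. det(S) = 2.6667·3.5 - (-0.4)² = 9.1733.
  S^{-1} = (1/det) · [[d, -b], [-b, a]] = [[0.3815, 0.0436],
 [0.0436, 0.2907]].

Step 4 — quadratic form (x̄ - mu_0)^T · S^{-1} · (x̄ - mu_0):
  S^{-1} · (x̄ - mu_0) = (0.8685, -0.0436),
  (x̄ - mu_0)^T · [...] = (2.3333)·(0.8685) + (-0.5)·(-0.0436) = 2.0482.

Step 5 — scale by n: T² = 6 · 2.0482 = 12.2892.

T² ≈ 12.2892


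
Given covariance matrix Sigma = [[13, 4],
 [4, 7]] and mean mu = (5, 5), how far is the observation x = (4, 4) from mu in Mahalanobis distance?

Step 1 — centre the observation: (x - mu) = (-1, -1).

Step 2 — invert Sigma. det(Sigma) = 13·7 - (4)² = 75.
  Sigma^{-1} = (1/det) · [[d, -b], [-b, a]] = [[0.0933, -0.0533],
 [-0.0533, 0.1733]].

Step 3 — form the quadratic (x - mu)^T · Sigma^{-1} · (x - mu):
  Sigma^{-1} · (x - mu) = (-0.04, -0.12).
  (x - mu)^T · [Sigma^{-1} · (x - mu)] = (-1)·(-0.04) + (-1)·(-0.12) = 0.16.

Step 4 — take square root: d = √(0.16) ≈ 0.4.

d(x, mu) = √(0.16) ≈ 0.4


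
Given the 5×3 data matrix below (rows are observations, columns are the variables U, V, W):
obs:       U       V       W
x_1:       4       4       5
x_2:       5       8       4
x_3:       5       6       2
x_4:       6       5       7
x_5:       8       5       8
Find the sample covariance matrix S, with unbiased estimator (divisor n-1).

Step 1 — column means:
  mean(U) = (4 + 5 + 5 + 6 + 8) / 5 = 28/5 = 5.6
  mean(V) = (4 + 8 + 6 + 5 + 5) / 5 = 28/5 = 5.6
  mean(W) = (5 + 4 + 2 + 7 + 8) / 5 = 26/5 = 5.2

Step 2 — sample covariance S[i,j] = (1/(n-1)) · Σ_k (x_{k,i} - mean_i) · (x_{k,j} - mean_j), with n-1 = 4.
  S[U,U] = ((-1.6)·(-1.6) + (-0.6)·(-0.6) + (-0.6)·(-0.6) + (0.4)·(0.4) + (2.4)·(2.4)) / 4 = 9.2/4 = 2.3
  S[U,V] = ((-1.6)·(-1.6) + (-0.6)·(2.4) + (-0.6)·(0.4) + (0.4)·(-0.6) + (2.4)·(-0.6)) / 4 = -0.8/4 = -0.2
  S[U,W] = ((-1.6)·(-0.2) + (-0.6)·(-1.2) + (-0.6)·(-3.2) + (0.4)·(1.8) + (2.4)·(2.8)) / 4 = 10.4/4 = 2.6
  S[V,V] = ((-1.6)·(-1.6) + (2.4)·(2.4) + (0.4)·(0.4) + (-0.6)·(-0.6) + (-0.6)·(-0.6)) / 4 = 9.2/4 = 2.3
  S[V,W] = ((-1.6)·(-0.2) + (2.4)·(-1.2) + (0.4)·(-3.2) + (-0.6)·(1.8) + (-0.6)·(2.8)) / 4 = -6.6/4 = -1.65
  S[W,W] = ((-0.2)·(-0.2) + (-1.2)·(-1.2) + (-3.2)·(-3.2) + (1.8)·(1.8) + (2.8)·(2.8)) / 4 = 22.8/4 = 5.7

S is symmetric (S[j,i] = S[i,j]). Assembling:

S = [[2.3, -0.2, 2.6],
 [-0.2, 2.3, -1.65],
 [2.6, -1.65, 5.7]]


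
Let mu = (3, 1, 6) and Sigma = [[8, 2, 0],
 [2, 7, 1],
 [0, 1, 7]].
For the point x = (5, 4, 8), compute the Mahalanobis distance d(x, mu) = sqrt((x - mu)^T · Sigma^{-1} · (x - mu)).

Step 1 — centre the observation: (x - mu) = (2, 3, 2).

Step 2 — invert Sigma (cofactor / det for 3×3, or solve directly):
  Sigma^{-1} = [[0.1348, -0.0393, 0.0056],
 [-0.0393, 0.1573, -0.0225],
 [0.0056, -0.0225, 0.1461]].

Step 3 — form the quadratic (x - mu)^T · Sigma^{-1} · (x - mu):
  Sigma^{-1} · (x - mu) = (0.1629, 0.3483, 0.236).
  (x - mu)^T · [Sigma^{-1} · (x - mu)] = (2)·(0.1629) + (3)·(0.3483) + (2)·(0.236) = 1.8427.

Step 4 — take square root: d = √(1.8427) ≈ 1.3575.

d(x, mu) = √(1.8427) ≈ 1.3575


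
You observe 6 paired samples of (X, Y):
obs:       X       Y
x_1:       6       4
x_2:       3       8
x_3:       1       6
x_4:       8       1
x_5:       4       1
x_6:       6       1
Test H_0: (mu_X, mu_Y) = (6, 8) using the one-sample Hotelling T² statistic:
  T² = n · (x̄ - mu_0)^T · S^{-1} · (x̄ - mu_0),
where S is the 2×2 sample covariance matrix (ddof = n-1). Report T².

Step 1 — sample mean vector:
  mean(X) = (6 + 3 + 1 + 8 + 4 + 6) / 6 = 28/6 = 4.6667
  mean(Y) = (4 + 8 + 6 + 1 + 1 + 1) / 6 = 21/6 = 3.5
  x̄ = (4.6667, 3.5),  deviation x̄ - mu_0 = (4.6667, 3.5) - (6, 8) = (-1.3333, -4.5).

Step 2 — sample covariance matrix, S[i,j] = (1/(n-1)) · Σ_k (x_{k,i} - mean_i) · (x_{k,j} - mean_j), divisor n-1 = 5:
  S[X,X] = ((1.3333)·(1.3333) + (-1.6667)·(-1.6667) + (-3.6667)·(-3.6667) + (3.3333)·(3.3333) + (-0.6667)·(-0.6667) + (1.3333)·(1.3333)) / 5 = 31.3333/5 = 6.2667
  S[X,Y] = ((1.3333)·(0.5) + (-1.6667)·(4.5) + (-3.6667)·(2.5) + (3.3333)·(-2.5) + (-0.6667)·(-2.5) + (1.3333)·(-2.5)) / 5 = -26/5 = -5.2
  S[Y,Y] = ((0.5)·(0.5) + (4.5)·(4.5) + (2.5)·(2.5) + (-2.5)·(-2.5) + (-2.5)·(-2.5) + (-2.5)·(-2.5)) / 5 = 45.5/5 = 9.1
  S = [[6.2667, -5.2],
 [-5.2, 9.1]].

Step 3 — invert S. det(S) = 6.2667·9.1 - (-5.2)² = 29.9867.
  S^{-1} = (1/det) · [[d, -b], [-b, a]] = [[0.3035, 0.1734],
 [0.1734, 0.209]].

Step 4 — quadratic form (x̄ - mu_0)^T · S^{-1} · (x̄ - mu_0):
  S^{-1} · (x̄ - mu_0) = (-1.185, -1.1716),
  (x̄ - mu_0)^T · [...] = (-1.3333)·(-1.185) + (-4.5)·(-1.1716) = 6.8523.

Step 5 — scale by n: T² = 6 · 6.8523 = 41.1138.

T² ≈ 41.1138
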